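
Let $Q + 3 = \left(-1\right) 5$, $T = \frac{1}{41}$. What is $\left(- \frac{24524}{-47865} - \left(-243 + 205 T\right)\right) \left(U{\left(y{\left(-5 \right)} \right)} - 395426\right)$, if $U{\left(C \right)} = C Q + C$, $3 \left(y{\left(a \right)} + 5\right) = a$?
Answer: $- \frac{13541418746372}{143595} \approx -9.4303 \cdot 10^{7}$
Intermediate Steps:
$T = \frac{1}{41} \approx 0.02439$
$Q = -8$ ($Q = -3 - 5 = -8$)
$y{\left(a \right)} = -5 + \frac{a}{3}$
$U{\left(C \right)} = - 7 C$ ($U{\left(C \right)} = C \left(-8\right) + C = - 8 C + C = - 7 C$)
$\left(- \frac{24524}{-47865} - \left(-243 + 205 T\right)\right) \left(U{\left(y{\left(-5 \right)} \right)} - 395426\right) = \left(- \frac{24524}{-47865} + \left(243 - 5\right)\right) \left(- 7 \left(-5 + \frac{1}{3} \left(-5\right)\right) - 395426\right) = \left(\left(-24524\right) \left(- \frac{1}{47865}\right) + \left(243 - 5\right)\right) \left(- 7 \left(-5 - \frac{5}{3}\right) - 395426\right) = \left(\frac{24524}{47865} + 238\right) \left(\left(-7\right) \left(- \frac{20}{3}\right) - 395426\right) = \frac{11416394 \left(\frac{140}{3} - 395426\right)}{47865} = \frac{11416394}{47865} \left(- \frac{1186138}{3}\right) = - \frac{13541418746372}{143595}$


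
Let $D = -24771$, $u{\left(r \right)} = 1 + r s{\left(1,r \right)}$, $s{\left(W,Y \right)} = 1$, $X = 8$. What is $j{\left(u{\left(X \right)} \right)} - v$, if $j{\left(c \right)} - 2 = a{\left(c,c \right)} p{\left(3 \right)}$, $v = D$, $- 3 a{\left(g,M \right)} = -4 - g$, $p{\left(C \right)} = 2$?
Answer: $\frac{74345}{3} \approx 24782.0$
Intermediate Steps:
$u{\left(r \right)} = 1 + r$ ($u{\left(r \right)} = 1 + r 1 = 1 + r$)
$a{\left(g,M \right)} = \frac{4}{3} + \frac{g}{3}$ ($a{\left(g,M \right)} = - \frac{-4 - g}{3} = \frac{4}{3} + \frac{g}{3}$)
$v = -24771$
$j{\left(c \right)} = \frac{14}{3} + \frac{2 c}{3}$ ($j{\left(c \right)} = 2 + \left(\frac{4}{3} + \frac{c}{3}\right) 2 = 2 + \left(\frac{8}{3} + \frac{2 c}{3}\right) = \frac{14}{3} + \frac{2 c}{3}$)
$j{\left(u{\left(X \right)} \right)} - v = \left(\frac{14}{3} + \frac{2 \left(1 + 8\right)}{3}\right) - -24771 = \left(\frac{14}{3} + \frac{2}{3} \cdot 9\right) + 24771 = \left(\frac{14}{3} + 6\right) + 24771 = \frac{32}{3} + 24771 = \frac{74345}{3}$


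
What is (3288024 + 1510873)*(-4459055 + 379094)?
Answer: -19579312603017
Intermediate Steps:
(3288024 + 1510873)*(-4459055 + 379094) = 4798897*(-4079961) = -19579312603017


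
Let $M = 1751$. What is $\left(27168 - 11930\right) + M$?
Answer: $16989$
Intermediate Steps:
$\left(27168 - 11930\right) + M = \left(27168 - 11930\right) + 1751 = 15238 + 1751 = 16989$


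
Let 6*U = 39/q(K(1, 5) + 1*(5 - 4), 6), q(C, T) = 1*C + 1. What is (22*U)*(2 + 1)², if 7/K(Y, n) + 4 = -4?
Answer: 1144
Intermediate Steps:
K(Y, n) = -7/8 (K(Y, n) = 7/(-4 - 4) = 7/(-8) = 7*(-⅛) = -7/8)
q(C, T) = 1 + C (q(C, T) = C + 1 = 1 + C)
U = 52/9 (U = (39/(1 + (-7/8 + 1*(5 - 4))))/6 = (39/(1 + (-7/8 + 1*1)))/6 = (39/(1 + (-7/8 + 1)))/6 = (39/(1 + ⅛))/6 = (39/(9/8))/6 = (39*(8/9))/6 = (⅙)*(104/3) = 52/9 ≈ 5.7778)
(22*U)*(2 + 1)² = (22*(52/9))*(2 + 1)² = (1144/9)*3² = (1144/9)*9 = 1144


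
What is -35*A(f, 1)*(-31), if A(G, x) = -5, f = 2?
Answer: -5425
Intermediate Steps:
-35*A(f, 1)*(-31) = -35*(-5)*(-31) = 175*(-31) = -5425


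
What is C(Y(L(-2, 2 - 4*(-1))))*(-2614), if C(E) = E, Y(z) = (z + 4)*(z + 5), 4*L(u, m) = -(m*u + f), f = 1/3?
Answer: -10305695/72 ≈ -1.4313e+5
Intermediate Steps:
f = ⅓ ≈ 0.33333
L(u, m) = -1/12 - m*u/4 (L(u, m) = (-(m*u + ⅓))/4 = (-(⅓ + m*u))/4 = (-⅓ - m*u)/4 = -1/12 - m*u/4)
Y(z) = (4 + z)*(5 + z)
C(Y(L(-2, 2 - 4*(-1))))*(-2614) = (20 + (-1/12 - ¼*(2 - 4*(-1))*(-2))² + 9*(-1/12 - ¼*(2 - 4*(-1))*(-2)))*(-2614) = (20 + (-1/12 - ¼*(2 + 4)*(-2))² + 9*(-1/12 - ¼*(2 + 4)*(-2)))*(-2614) = (20 + (-1/12 - ¼*6*(-2))² + 9*(-1/12 - ¼*6*(-2)))*(-2614) = (20 + (-1/12 + 3)² + 9*(-1/12 + 3))*(-2614) = (20 + (35/12)² + 9*(35/12))*(-2614) = (20 + 1225/144 + 105/4)*(-2614) = (7885/144)*(-2614) = -10305695/72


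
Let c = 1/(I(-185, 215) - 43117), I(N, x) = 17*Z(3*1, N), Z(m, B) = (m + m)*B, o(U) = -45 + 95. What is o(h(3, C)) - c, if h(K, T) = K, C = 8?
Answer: 3099351/61987 ≈ 50.000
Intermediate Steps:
o(U) = 50
Z(m, B) = 2*B*m (Z(m, B) = (2*m)*B = 2*B*m)
I(N, x) = 102*N (I(N, x) = 17*(2*N*(3*1)) = 17*(2*N*3) = 17*(6*N) = 102*N)
c = -1/61987 (c = 1/(102*(-185) - 43117) = 1/(-18870 - 43117) = 1/(-61987) = -1/61987 ≈ -1.6132e-5)
o(h(3, C)) - c = 50 - 1*(-1/61987) = 50 + 1/61987 = 3099351/61987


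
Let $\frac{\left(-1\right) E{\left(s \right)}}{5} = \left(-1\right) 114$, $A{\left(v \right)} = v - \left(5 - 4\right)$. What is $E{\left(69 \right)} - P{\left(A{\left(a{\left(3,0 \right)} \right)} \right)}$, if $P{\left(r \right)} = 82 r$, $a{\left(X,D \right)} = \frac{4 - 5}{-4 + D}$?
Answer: $\frac{1263}{2} \approx 631.5$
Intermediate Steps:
$a{\left(X,D \right)} = - \frac{1}{-4 + D}$
$A{\left(v \right)} = -1 + v$ ($A{\left(v \right)} = v - 1 = -1 + v$)
$E{\left(s \right)} = 570$ ($E{\left(s \right)} = - 5 \left(\left(-1\right) 114\right) = \left(-5\right) \left(-114\right) = 570$)
$E{\left(69 \right)} - P{\left(A{\left(a{\left(3,0 \right)} \right)} \right)} = 570 - 82 \left(-1 - \frac{1}{-4 + 0}\right) = 570 - 82 \left(-1 - \frac{1}{-4}\right) = 570 - 82 \left(-1 - - \frac{1}{4}\right) = 570 - 82 \left(-1 + \frac{1}{4}\right) = 570 - 82 \left(- \frac{3}{4}\right) = 570 - - \frac{123}{2} = 570 + \frac{123}{2} = \frac{1263}{2}$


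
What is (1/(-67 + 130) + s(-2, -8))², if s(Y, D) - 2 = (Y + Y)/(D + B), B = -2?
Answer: 579121/99225 ≈ 5.8364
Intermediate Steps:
s(Y, D) = 2 + 2*Y/(-2 + D) (s(Y, D) = 2 + (Y + Y)/(D - 2) = 2 + (2*Y)/(-2 + D) = 2 + 2*Y/(-2 + D))
(1/(-67 + 130) + s(-2, -8))² = (1/(-67 + 130) + 2*(-2 - 8 - 2)/(-2 - 8))² = (1/63 + 2*(-12)/(-10))² = (1/63 + 2*(-⅒)*(-12))² = (1/63 + 12/5)² = (761/315)² = 579121/99225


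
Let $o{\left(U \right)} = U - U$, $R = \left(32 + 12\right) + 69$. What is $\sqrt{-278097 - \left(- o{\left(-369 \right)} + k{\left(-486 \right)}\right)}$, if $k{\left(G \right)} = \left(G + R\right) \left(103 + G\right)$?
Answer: $2 i \sqrt{105239} \approx 648.81 i$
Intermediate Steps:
$R = 113$ ($R = 44 + 69 = 113$)
$k{\left(G \right)} = \left(103 + G\right) \left(113 + G\right)$ ($k{\left(G \right)} = \left(G + 113\right) \left(103 + G\right) = \left(113 + G\right) \left(103 + G\right) = \left(103 + G\right) \left(113 + G\right)$)
$o{\left(U \right)} = 0$
$\sqrt{-278097 - \left(- o{\left(-369 \right)} + k{\left(-486 \right)}\right)} = \sqrt{-278097 - \left(11639 + \left(-486\right)^{2} + 216 \left(-486\right)\right)} = \sqrt{-278097 - \left(11639 + 236196 - 104976\right)} = \sqrt{-278097 + \left(0 - 142859\right)} = \sqrt{-278097 - 142859} = \sqrt{-420956} = 2 i \sqrt{105239}$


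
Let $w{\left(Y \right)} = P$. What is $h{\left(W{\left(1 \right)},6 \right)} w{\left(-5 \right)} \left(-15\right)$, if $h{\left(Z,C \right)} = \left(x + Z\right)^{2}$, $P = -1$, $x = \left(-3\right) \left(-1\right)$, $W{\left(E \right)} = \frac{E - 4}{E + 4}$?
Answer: $\frac{432}{5} \approx 86.4$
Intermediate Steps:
$W{\left(E \right)} = \frac{-4 + E}{4 + E}$
$x = 3$
$w{\left(Y \right)} = -1$
$h{\left(Z,C \right)} = \left(3 + Z\right)^{2}$
$h{\left(W{\left(1 \right)},6 \right)} w{\left(-5 \right)} \left(-15\right) = \left(3 + \frac{-4 + 1}{4 + 1}\right)^{2} \left(-1\right) \left(-15\right) = \left(3 + \frac{1}{5} \left(-3\right)\right)^{2} \left(-1\right) \left(-15\right) = \left(3 - \frac{3}{5}\right)^{2} \left(-1\right) \left(-15\right) = \left(\frac{12}{5}\right)^{2} \left(-1\right) \left(-15\right) = \frac{144}{25} \left(-1\right) \left(-15\right) = \left(- \frac{144}{25}\right) \left(-15\right) = \frac{432}{5}$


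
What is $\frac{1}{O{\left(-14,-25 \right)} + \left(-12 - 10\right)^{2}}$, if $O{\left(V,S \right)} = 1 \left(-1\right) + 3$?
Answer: $\frac{1}{486} \approx 0.0020576$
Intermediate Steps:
$O{\left(V,S \right)} = 2$ ($O{\left(V,S \right)} = -1 + 3 = 2$)
$\frac{1}{O{\left(-14,-25 \right)} + \left(-12 - 10\right)^{2}} = \frac{1}{2 + \left(-12 - 10\right)^{2}} = \frac{1}{2 + \left(-22\right)^{2}} = \frac{1}{2 + 484} = \frac{1}{486}$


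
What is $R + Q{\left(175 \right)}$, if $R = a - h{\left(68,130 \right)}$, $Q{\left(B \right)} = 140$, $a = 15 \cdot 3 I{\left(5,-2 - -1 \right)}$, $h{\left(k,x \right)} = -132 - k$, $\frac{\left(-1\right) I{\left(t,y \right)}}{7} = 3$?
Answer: $-605$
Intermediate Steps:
$I{\left(t,y \right)} = -21$ ($I{\left(t,y \right)} = \left(-7\right) 3 = -21$)
$a = -945$ ($a = 15 \cdot 3 \left(-21\right) = 45 \left(-21\right) = -945$)
$R = -745$ ($R = -945 - \left(-132 - 68\right) = -945 - -200 = -945 + 200 = -745$)
$R + Q{\left(175 \right)} = -745 + 140 = -605$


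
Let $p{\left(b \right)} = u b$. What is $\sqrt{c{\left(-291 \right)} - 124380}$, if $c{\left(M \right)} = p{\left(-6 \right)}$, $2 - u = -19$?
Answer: $3 i \sqrt{13834} \approx 352.85 i$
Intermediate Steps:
$u = 21$ ($u = 2 - -19 = 2 + 19 = 21$)
$p{\left(b \right)} = 21 b$
$c{\left(M \right)} = -126$ ($c{\left(M \right)} = 21 \left(-6\right) = -126$)
$\sqrt{c{\left(-291 \right)} - 124380} = \sqrt{-126 - 124380} = \sqrt{-124506} = 3 i \sqrt{13834}$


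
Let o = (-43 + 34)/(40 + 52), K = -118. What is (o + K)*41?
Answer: -445465/92 ≈ -4842.0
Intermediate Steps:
o = -9/92 ≈ -0.097826
(o + K)*41 = (-9/92 - 118)*41 = -10865/92*41 = -445465/92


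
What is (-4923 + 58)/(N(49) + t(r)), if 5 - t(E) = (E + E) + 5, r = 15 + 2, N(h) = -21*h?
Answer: 4865/1063 ≈ 4.5767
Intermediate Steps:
r = 17
t(E) = -2*E (t(E) = 5 - ((E + E) + 5) = 5 - (2*E + 5) = 5 - (5 + 2*E) = 5 + (-5 - 2*E) = -2*E)
(-4923 + 58)/(N(49) + t(r)) = (-4923 + 58)/(-21*49 - 2*17) = -4865/(-1029 - 34) = -4865/(-1063) = -4865*(-1/1063) = 4865/1063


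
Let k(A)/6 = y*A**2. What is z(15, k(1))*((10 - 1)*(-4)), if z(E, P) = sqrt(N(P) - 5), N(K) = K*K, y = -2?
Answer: -36*sqrt(139) ≈ -424.43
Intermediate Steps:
N(K) = K**2
k(A) = -12*A**2 (k(A) = 6*(-2*A**2) = -12*A**2)
z(E, P) = sqrt(-5 + P**2) (z(E, P) = sqrt(P**2 - 5) = sqrt(-5 + P**2))
z(15, k(1))*((10 - 1)*(-4)) = sqrt(-5 + (-12*1**2)**2)*((10 - 1)*(-4)) = sqrt(-5 + (-12*1)**2)*(9*(-4)) = sqrt(-5 + (-12)**2)*(-36) = sqrt(-5 + 144)*(-36) = sqrt(139)*(-36) = -36*sqrt(139)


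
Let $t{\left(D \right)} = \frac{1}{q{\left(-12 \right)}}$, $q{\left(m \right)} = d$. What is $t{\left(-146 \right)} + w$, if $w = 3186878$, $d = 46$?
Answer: $\frac{146596389}{46} \approx 3.1869 \cdot 10^{6}$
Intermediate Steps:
$q{\left(m \right)} = 46$
$t{\left(D \right)} = \frac{1}{46}$
$t{\left(-146 \right)} + w = \frac{1}{46} + 3186878 = \frac{146596389}{46}$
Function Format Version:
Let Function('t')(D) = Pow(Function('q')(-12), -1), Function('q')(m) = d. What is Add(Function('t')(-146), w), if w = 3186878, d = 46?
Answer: Rational(146596389, 46) ≈ 3.1869e+6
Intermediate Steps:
Function('q')(m) = 46
Function('t')(D) = Rational(1, 46) (Function('t')(D) = Pow(46, -1) = Rational(1, 46))
Add(Function('t')(-146), w) = Add(Rational(1, 46), 3186878) = Rational(146596389, 46)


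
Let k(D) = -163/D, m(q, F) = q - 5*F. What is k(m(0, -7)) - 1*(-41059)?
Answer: 1436902/35 ≈ 41054.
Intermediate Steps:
k(m(0, -7)) - 1*(-41059) = -163/(0 - 5*(-7)) - 1*(-41059) = -163/(0 + 35) + 41059 = -163/35 + 41059 = 1436902/35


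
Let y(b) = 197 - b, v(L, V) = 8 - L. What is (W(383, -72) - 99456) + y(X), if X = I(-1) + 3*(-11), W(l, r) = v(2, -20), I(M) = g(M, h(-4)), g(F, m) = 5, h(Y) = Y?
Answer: -99225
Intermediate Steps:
I(M) = 5
W(l, r) = 6 (W(l, r) = 8 - 1*2 = 8 - 2 = 6)
X = -28 (X = 5 + 3*(-11) = 5 - 33 = -28)
(W(383, -72) - 99456) + y(X) = (6 - 99456) + (197 - 1*(-28)) = -99450 + (197 + 28) = -99450 + 225 = -99225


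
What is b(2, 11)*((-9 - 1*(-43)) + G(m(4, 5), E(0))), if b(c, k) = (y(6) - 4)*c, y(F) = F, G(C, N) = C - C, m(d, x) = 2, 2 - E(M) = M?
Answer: 136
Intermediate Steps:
E(M) = 2 - M
G(C, N) = 0
b(c, k) = 2*c (b(c, k) = (6 - 4)*c = 2*c)
b(2, 11)*((-9 - 1*(-43)) + G(m(4, 5), E(0))) = (2*2)*((-9 - 1*(-43)) + 0) = 4*((-9 + 43) + 0) = 4*(34 + 0) = 4*34 = 136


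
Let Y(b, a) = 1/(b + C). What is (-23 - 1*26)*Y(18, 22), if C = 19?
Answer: -49/37 ≈ -1.3243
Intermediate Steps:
Y(b, a) = 1/(19 + b) (Y(b, a) = 1/(b + 19) = 1/(19 + b))
(-23 - 1*26)*Y(18, 22) = (-23 - 1*26)/(19 + 18) = (-23 - 26)/37 = -49*1/37 = -49/37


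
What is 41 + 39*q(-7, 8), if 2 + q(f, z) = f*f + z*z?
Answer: 4370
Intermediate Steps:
q(f, z) = -2 + f² + z² (q(f, z) = -2 + (f*f + z*z) = -2 + (f² + z²) = -2 + f² + z²)
41 + 39*q(-7, 8) = 41 + 39*(-2 + (-7)² + 8²) = 41 + 39*(-2 + 49 + 64) = 41 + 39*111 = 41 + 4329 = 4370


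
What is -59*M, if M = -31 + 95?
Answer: -3776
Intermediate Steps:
M = 64
-59*M = -59*64 = -3776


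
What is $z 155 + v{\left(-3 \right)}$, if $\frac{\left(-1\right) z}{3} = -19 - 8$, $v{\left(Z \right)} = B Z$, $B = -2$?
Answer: $12561$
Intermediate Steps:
$v{\left(Z \right)} = - 2 Z$
$z = 81$ ($z = - 3 \left(-19 - 8\right) = \left(-3\right) \left(-27\right) = 81$)
$z 155 + v{\left(-3 \right)} = 81 \cdot 155 - -6 = 12555 + 6 = 12561$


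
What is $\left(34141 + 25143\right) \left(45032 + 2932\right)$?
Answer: $2843497776$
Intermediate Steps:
$\left(34141 + 25143\right) \left(45032 + 2932\right) = 59284 \cdot 47964 = 2843497776$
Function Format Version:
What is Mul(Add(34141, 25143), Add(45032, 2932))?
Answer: 2843497776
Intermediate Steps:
Mul(Add(34141, 25143), Add(45032, 2932)) = Mul(59284, 47964) = 2843497776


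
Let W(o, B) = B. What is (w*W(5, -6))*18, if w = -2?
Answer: 216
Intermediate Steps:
(w*W(5, -6))*18 = -2*(-6)*18 = 12*18 = 216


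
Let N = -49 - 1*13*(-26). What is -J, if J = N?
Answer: -289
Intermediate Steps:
N = 289 (N = -49 - 13*(-26) = -49 + 338 = 289)
J = 289
-J = -1*289 = -289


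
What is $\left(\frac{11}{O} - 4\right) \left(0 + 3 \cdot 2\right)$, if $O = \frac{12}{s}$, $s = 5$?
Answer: $\frac{7}{2} \approx 3.5$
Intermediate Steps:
$O = \frac{12}{5} \approx 2.4$
$\left(\frac{11}{O} - 4\right) \left(0 + 3 \cdot 2\right) = \left(\frac{11}{\frac{12}{5}} - 4\right) \left(0 + 3 \cdot 2\right) = \left(11 \cdot \frac{5}{12} - 4\right) \left(0 + 6\right) = \left(\frac{55}{12} - 4\right) 6 = \frac{7}{12} \cdot 6 = \frac{7}{2}$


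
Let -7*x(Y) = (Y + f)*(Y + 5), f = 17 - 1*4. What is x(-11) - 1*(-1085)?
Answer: 7607/7 ≈ 1086.7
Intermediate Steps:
f = 13 (f = 17 - 4 = 13)
x(Y) = -(5 + Y)*(13 + Y)/7 (x(Y) = -(Y + 13)*(Y + 5)/7 = -(13 + Y)*(5 + Y)/7 = -(5 + Y)*(13 + Y)/7)
x(-11) - 1*(-1085) = (-65/7 - 18/7*(-11) - ⅐*(-11)²) - 1*(-1085) = (-65/7 + 198/7 - ⅐*121) + 1085 = (-65/7 + 198/7 - 121/7) + 1085 = 12/7 + 1085 = 7607/7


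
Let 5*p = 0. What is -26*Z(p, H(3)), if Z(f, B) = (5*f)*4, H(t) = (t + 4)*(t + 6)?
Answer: 0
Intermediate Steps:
p = 0 (p = (1/5)*0 = 0)
H(t) = (4 + t)*(6 + t)
Z(f, B) = 20*f
-26*Z(p, H(3)) = -520*0 = -26*0 = 0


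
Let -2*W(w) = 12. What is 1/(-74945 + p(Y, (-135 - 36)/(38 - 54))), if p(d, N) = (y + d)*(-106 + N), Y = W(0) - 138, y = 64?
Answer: -1/67320 ≈ -1.4854e-5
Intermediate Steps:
W(w) = -6 (W(w) = -½*12 = -6)
Y = -144 (Y = -6 - 138 = -144)
p(d, N) = (-106 + N)*(64 + d) (p(d, N) = (64 + d)*(-106 + N) = (-106 + N)*(64 + d))
1/(-74945 + p(Y, (-135 - 36)/(38 - 54))) = 1/(-74945 + (-6784 - 106*(-144) + 64*((-135 - 36)/(38 - 54)) + ((-135 - 36)/(38 - 54))*(-144))) = 1/(-74945 + (-6784 + 15264 + 64*(-171/(-16)) - 171/(-16)*(-144))) = 1/(-74945 + (-6784 + 15264 + 64*(-171*(-1/16)) - 171*(-1/16)*(-144))) = 1/(-74945 + (-6784 + 15264 + 64*(171/16) + (171/16)*(-144))) = 1/(-74945 + (-6784 + 15264 + 684 - 1539)) = 1/(-74945 + 7625) = 1/(-67320) = -1/67320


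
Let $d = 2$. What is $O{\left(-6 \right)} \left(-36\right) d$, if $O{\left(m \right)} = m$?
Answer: $432$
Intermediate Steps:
$O{\left(-6 \right)} \left(-36\right) d = \left(-6\right) \left(-36\right) 2 = 216 \cdot 2 = 432$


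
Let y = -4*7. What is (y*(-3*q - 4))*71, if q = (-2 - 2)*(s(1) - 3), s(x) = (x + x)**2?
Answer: -15904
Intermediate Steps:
y = -28
s(x) = 4*x**2 (s(x) = (2*x)**2 = 4*x**2)
q = -4 (q = (-2 - 2)*(4*1**2 - 3) = -4*(4*1 - 3) = -4*(4 - 3) = -4*1 = -4)
(y*(-3*q - 4))*71 = -28*(-3*(-4) - 4)*71 = -28*(12 - 4)*71 = -28*8*71 = -224*71 = -15904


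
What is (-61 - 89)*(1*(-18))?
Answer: 2700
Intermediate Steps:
(-61 - 89)*(1*(-18)) = -150*(-18) = 2700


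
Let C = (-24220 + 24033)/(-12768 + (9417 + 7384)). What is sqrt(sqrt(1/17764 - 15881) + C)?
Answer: sqrt(-59496492873004 + 144466520498*I*sqrt(1252850878603))/35821106 ≈ 7.9364 + 7.9393*I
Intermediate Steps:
C = -187/4033 (C = -187/(-12768 + 16801) = -187/4033 ≈ -0.046367)
sqrt(sqrt(1/17764 - 15881) + C) = sqrt(sqrt(1/17764 - 15881) - 187/4033) = sqrt(sqrt(-282110083/17764) - 187/4033) = sqrt(I*sqrt(1252850878603)/8882 - 187/4033) = sqrt(-187/4033 + I*sqrt(1252850878603)/8882)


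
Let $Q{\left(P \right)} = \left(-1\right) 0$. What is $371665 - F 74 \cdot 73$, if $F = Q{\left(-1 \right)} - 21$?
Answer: $485107$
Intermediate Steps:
$Q{\left(P \right)} = 0$
$F = -21$ ($F = 0 - 21 = -21$)
$371665 - F 74 \cdot 73 = 371665 - \left(-21\right) 74 \cdot 73 = 371665 - \left(-1554\right) 73 = 371665 - -113442 = 371665 + 113442 = 485107$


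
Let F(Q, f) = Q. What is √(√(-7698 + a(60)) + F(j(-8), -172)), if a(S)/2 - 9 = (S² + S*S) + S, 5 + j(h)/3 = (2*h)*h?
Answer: √(369 + 6*√190) ≈ 21.253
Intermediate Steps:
j(h) = -15 + 6*h² (j(h) = -15 + 3*((2*h)*h) = -15 + 3*(2*h²) = -15 + 6*h²)
a(S) = 18 + 2*S + 4*S² (a(S) = 18 + 2*((S² + S*S) + S) = 18 + 2*((S² + S²) + S) = 18 + 2*(2*S² + S) = 18 + 2*(S + 2*S²) = 18 + (2*S + 4*S²) = 18 + 2*S + 4*S²)
√(√(-7698 + a(60)) + F(j(-8), -172)) = √(√(-7698 + (18 + 2*60 + 4*60²)) + (-15 + 6*(-8)²)) = √(√(-7698 + (18 + 120 + 4*3600)) + (-15 + 6*64)) = √(√(-7698 + (18 + 120 + 14400)) + (-15 + 384)) = √(√(-7698 + 14538) + 369) = √(√6840 + 369) = √(6*√190 + 369) = √(369 + 6*√190)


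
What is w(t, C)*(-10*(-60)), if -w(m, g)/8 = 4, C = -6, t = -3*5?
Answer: -19200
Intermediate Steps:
t = -15
w(m, g) = -32 (w(m, g) = -8*4 = -32)
w(t, C)*(-10*(-60)) = -(-320)*(-60) = -32*600 = -19200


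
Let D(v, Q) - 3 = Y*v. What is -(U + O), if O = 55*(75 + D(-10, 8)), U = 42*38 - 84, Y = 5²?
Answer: 7948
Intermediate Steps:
Y = 25
U = 1512 (U = 1596 - 84 = 1512)
D(v, Q) = 3 + 25*v
O = -9460 (O = 55*(75 + (3 + 25*(-10))) = 55*(75 + (3 - 250)) = 55*(75 - 247) = 55*(-172) = -9460)
-(U + O) = -(1512 - 9460) = -1*(-7948) = 7948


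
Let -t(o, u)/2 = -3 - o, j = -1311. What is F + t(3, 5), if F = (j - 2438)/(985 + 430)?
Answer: 13231/1415 ≈ 9.3505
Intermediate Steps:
F = -3749/1415 (F = (-1311 - 2438)/(985 + 430) = -3749/1415 ≈ -2.6495)
t(o, u) = 6 + 2*o (t(o, u) = -2*(-3 - o) = 6 + 2*o)
F + t(3, 5) = -3749/1415 + (6 + 2*3) = -3749/1415 + (6 + 6) = -3749/1415 + 12 = 13231/1415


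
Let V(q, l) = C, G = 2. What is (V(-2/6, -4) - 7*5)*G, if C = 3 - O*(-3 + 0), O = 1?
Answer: -58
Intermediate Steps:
C = 6 (C = 3 - (-3 + 0) = 3 - (-3) = 3 - 1*(-3) = 3 + 3 = 6)
V(q, l) = 6
(V(-2/6, -4) - 7*5)*G = (6 - 7*5)*2 = (6 - 35)*2 = -29*2 = -58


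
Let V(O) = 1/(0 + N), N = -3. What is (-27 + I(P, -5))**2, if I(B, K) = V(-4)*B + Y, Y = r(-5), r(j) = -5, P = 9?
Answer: 1225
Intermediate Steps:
V(O) = -1/3 (V(O) = 1/(0 - 3) = 1/(-3) = -1/3)
Y = -5
I(B, K) = -5 - B/3 (I(B, K) = -B/3 - 5 = -5 - B/3)
(-27 + I(P, -5))**2 = (-27 + (-5 - 1/3*9))**2 = (-27 + (-5 - 3))**2 = (-27 - 8)**2 = (-35)**2 = 1225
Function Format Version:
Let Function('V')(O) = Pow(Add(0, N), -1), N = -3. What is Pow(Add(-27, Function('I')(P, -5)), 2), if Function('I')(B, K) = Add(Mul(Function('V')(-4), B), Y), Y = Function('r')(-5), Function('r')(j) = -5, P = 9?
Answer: 1225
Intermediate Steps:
Function('V')(O) = Rational(-1, 3) (Function('V')(O) = Pow(Add(0, -3), -1) = Pow(-3, -1) = Rational(-1, 3))
Y = -5
Function('I')(B, K) = Add(-5, Mul(Rational(-1, 3), B)) (Function('I')(B, K) = Add(Mul(Rational(-1, 3), B), -5) = Add(-5, Mul(Rational(-1, 3), B)))
Pow(Add(-27, Function('I')(P, -5)), 2) = Pow(Add(-27, Add(-5, Mul(Rational(-1, 3), 9))), 2) = Pow(Add(-27, Add(-5, -3)), 2) = Pow(Add(-27, -8), 2) = Pow(-35, 2) = 1225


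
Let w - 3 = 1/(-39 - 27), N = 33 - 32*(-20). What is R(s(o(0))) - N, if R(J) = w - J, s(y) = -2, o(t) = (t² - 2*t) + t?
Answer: -44089/66 ≈ -668.02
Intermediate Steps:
o(t) = t² - t
N = 673 (N = 33 + 640 = 673)
w = 197/66 (w = 3 + 1/(-39 - 27) = 3 + 1/(-66) = 3 - 1/66 = 197/66 ≈ 2.9848)
R(J) = 197/66 - J
R(s(o(0))) - N = (197/66 - 1*(-2)) - 1*673 = (197/66 + 2) - 673 = 329/66 - 673 = -44089/66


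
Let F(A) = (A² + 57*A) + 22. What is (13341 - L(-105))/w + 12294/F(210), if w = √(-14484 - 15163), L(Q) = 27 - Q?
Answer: 6147/28046 - 13209*I*√29647/29647 ≈ 0.21918 - 76.715*I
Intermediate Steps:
F(A) = 22 + A² + 57*A
w = I*√29647 (w = √(-29647) = I*√29647 ≈ 172.18*I)
(13341 - L(-105))/w + 12294/F(210) = (13341 - (27 - 1*(-105)))/((I*√29647)) + 12294/(22 + 210² + 57*210) = (13341 - (27 + 105))*(-I*√29647/29647) + 12294/(22 + 44100 + 11970) = (13341 - 1*132)*(-I*√29647/29647) + 12294/56092 = (13341 - 132)*(-I*√29647/29647) + 12294*(1/56092) = 13209*(-I*√29647/29647) + 6147/28046 = -13209*I*√29647/29647 + 6147/28046 = 6147/28046 - 13209*I*√29647/29647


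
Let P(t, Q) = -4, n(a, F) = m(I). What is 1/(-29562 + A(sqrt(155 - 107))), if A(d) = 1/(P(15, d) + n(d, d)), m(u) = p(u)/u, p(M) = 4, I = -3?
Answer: -16/472995 ≈ -3.3827e-5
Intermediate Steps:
m(u) = 4/u
n(a, F) = -4/3 (n(a, F) = 4/(-3) = 4*(-1/3) = -4/3)
A(d) = -3/16 (A(d) = 1/(-4 - 4/3) = 1/(-16/3) = -3/16)
1/(-29562 + A(sqrt(155 - 107))) = 1/(-29562 - 3/16) = 1/(-472995/16) = -16/472995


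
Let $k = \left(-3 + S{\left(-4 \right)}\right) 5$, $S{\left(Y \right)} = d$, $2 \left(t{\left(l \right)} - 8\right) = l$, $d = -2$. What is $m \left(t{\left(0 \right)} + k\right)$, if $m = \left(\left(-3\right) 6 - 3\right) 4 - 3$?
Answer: $1479$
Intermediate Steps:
$t{\left(l \right)} = 8 + \frac{l}{2}$
$S{\left(Y \right)} = -2$
$m = -87$ ($m = \left(-18 - 3\right) 4 - 3 = \left(-21\right) 4 - 3 = -84 - 3 = -87$)
$k = -25$ ($k = \left(-3 - 2\right) 5 = \left(-5\right) 5 = -25$)
$m \left(t{\left(0 \right)} + k\right) = - 87 \left(\left(8 + \frac{1}{2} \cdot 0\right) - 25\right) = - 87 \left(\left(8 + 0\right) - 25\right) = - 87 \left(8 - 25\right) = \left(-87\right) \left(-17\right) = 1479$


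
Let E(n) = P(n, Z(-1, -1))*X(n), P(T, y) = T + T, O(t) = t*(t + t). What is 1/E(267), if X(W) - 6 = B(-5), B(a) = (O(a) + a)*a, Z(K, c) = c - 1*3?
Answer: -1/116946 ≈ -8.5510e-6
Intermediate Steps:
O(t) = 2*t² (O(t) = t*(2*t) = 2*t²)
Z(K, c) = -3 + c (Z(K, c) = c - 3 = -3 + c)
B(a) = a*(a + 2*a²) (B(a) = (2*a² + a)*a = (a + 2*a²)*a = a*(a + 2*a²))
X(W) = -219 (X(W) = 6 + (-5)²*(1 + 2*(-5)) = 6 + 25*(1 - 10) = 6 + 25*(-9) = 6 - 225 = -219)
P(T, y) = 2*T
E(n) = -438*n (E(n) = (2*n)*(-219) = -438*n)
1/E(267) = 1/(-438*267) = 1/(-116946) = -1/116946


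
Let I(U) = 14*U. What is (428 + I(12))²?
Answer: 355216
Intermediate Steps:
(428 + I(12))² = (428 + 14*12)² = (428 + 168)² = 596² = 355216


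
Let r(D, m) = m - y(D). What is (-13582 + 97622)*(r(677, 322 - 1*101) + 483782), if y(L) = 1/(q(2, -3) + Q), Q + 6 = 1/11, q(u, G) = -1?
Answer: 772836861390/19 ≈ 4.0676e+10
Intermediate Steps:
Q = -65/11 (Q = -6 + 1/11 = -65/11 ≈ -5.9091)
y(L) = -11/76 (y(L) = 1/(-1 - 65/11) = 1/(-76/11) = -11/76)
r(D, m) = 11/76 + m (r(D, m) = m - 1*(-11/76) = m + 11/76 = 11/76 + m)
(-13582 + 97622)*(r(677, 322 - 1*101) + 483782) = (-13582 + 97622)*((11/76 + (322 - 1*101)) + 483782) = 84040*((11/76 + (322 - 101)) + 483782) = 84040*((11/76 + 221) + 483782) = 84040*(16807/76 + 483782) = 84040*(36784239/76) = 772836861390/19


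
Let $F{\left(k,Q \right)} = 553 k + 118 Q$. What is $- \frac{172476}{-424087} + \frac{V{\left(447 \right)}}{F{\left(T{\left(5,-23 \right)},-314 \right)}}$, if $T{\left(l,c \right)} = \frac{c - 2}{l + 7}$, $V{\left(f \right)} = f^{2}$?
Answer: $- \frac{937765342872}{194422261063} \approx -4.8233$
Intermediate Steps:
$T{\left(l,c \right)} = \frac{-2 + c}{7 + l}$ ($T{\left(l,c \right)} = \frac{c - 2}{7 + l} = \frac{-2 + c}{7 + l}$)
$F{\left(k,Q \right)} = 118 Q + 553 k$
$- \frac{172476}{-424087} + \frac{V{\left(447 \right)}}{F{\left(T{\left(5,-23 \right)},-314 \right)}} = - \frac{172476}{-424087} + \frac{447^{2}}{118 \left(-314\right) + 553 \frac{-2 - 23}{7 + 5}} = \left(-172476\right) \left(- \frac{1}{424087}\right) + \frac{199809}{-37052 + 553 \cdot \frac{1}{12} \left(-25\right)} = \frac{172476}{424087} + \frac{199809}{-37052 + 553 \cdot \frac{1}{12} \left(-25\right)} = \frac{172476}{424087} + \frac{199809}{-37052 + 553 \left(- \frac{25}{12}\right)} = \frac{172476}{424087} + \frac{199809}{-37052 - \frac{13825}{12}} = \frac{172476}{424087} + \frac{199809}{- \frac{458449}{12}} = \frac{172476}{424087} + 199809 \left(- \frac{12}{458449}\right) = \frac{172476}{424087} - \frac{2397708}{458449} = - \frac{937765342872}{194422261063}$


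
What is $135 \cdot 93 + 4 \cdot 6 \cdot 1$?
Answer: $12579$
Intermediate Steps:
$135 \cdot 93 + 4 \cdot 6 \cdot 1 = 12555 + 24 \cdot 1 = 12555 + 24 = 12579$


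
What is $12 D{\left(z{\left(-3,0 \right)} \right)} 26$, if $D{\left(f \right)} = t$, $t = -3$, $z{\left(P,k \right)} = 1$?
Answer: $-936$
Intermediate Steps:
$D{\left(f \right)} = -3$
$12 D{\left(z{\left(-3,0 \right)} \right)} 26 = 12 \left(-3\right) 26 = \left(-36\right) 26 = -936$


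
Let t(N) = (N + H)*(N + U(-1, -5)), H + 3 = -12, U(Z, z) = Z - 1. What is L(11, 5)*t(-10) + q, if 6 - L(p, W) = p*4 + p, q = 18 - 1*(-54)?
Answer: -14628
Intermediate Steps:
q = 72 (q = 18 + 54 = 72)
U(Z, z) = -1 + Z
H = -15 (H = -3 - 12 = -15)
t(N) = (-15 + N)*(-2 + N) (t(N) = (N - 15)*(N + (-1 - 1)) = (-15 + N)*(N - 2) = (-15 + N)*(-2 + N))
L(p, W) = 6 - 5*p (L(p, W) = 6 - (p*4 + p) = 6 - (4*p + p) = 6 - 5*p)
L(11, 5)*t(-10) + q = (6 - 5*11)*(30 + (-10)**2 - 17*(-10)) + 72 = (6 - 55)*(30 + 100 + 170) + 72 = -49*300 + 72 = -14700 + 72 = -14628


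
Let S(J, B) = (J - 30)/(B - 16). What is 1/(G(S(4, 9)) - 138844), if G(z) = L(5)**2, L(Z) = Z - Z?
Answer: -1/138844 ≈ -7.2023e-6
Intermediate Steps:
L(Z) = 0
S(J, B) = (-30 + J)/(-16 + B)
G(z) = 0 (G(z) = 0**2 = 0)
1/(G(S(4, 9)) - 138844) = 1/(0 - 138844) = 1/(-138844) = -1/138844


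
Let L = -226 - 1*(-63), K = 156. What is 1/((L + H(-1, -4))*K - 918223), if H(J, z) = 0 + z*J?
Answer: -1/943027 ≈ -1.0604e-6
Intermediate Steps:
H(J, z) = J*z (H(J, z) = 0 + J*z = J*z)
L = -163 (L = -226 + 63 = -163)
1/((L + H(-1, -4))*K - 918223) = 1/((-163 - 1*(-4))*156 - 918223) = 1/((-163 + 4)*156 - 918223) = 1/(-159*156 - 918223) = 1/(-24804 - 918223) = 1/(-943027) = -1/943027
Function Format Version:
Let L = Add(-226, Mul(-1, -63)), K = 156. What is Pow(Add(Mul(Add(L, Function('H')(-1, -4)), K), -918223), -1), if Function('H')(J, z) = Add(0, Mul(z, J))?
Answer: Rational(-1, 943027) ≈ -1.0604e-6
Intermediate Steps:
Function('H')(J, z) = Mul(J, z) (Function('H')(J, z) = Add(0, Mul(J, z)) = Mul(J, z))
L = -163 (L = Add(-226, 63) = -163)
Pow(Add(Mul(Add(L, Function('H')(-1, -4)), K), -918223), -1) = Pow(Add(Mul(Add(-163, Mul(-1, -4)), 156), -918223), -1) = Pow(Add(Mul(Add(-163, 4), 156), -918223), -1) = Pow(Add(Mul(-159, 156), -918223), -1) = Pow(Add(-24804, -918223), -1) = Pow(-943027, -1) = Rational(-1, 943027)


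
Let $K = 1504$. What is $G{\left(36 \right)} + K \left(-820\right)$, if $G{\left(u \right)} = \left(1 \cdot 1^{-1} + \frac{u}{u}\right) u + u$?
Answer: $-1233172$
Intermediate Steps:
$G{\left(u \right)} = 3 u$ ($G{\left(u \right)} = \left(1 \cdot 1 + 1\right) u + u = \left(1 + 1\right) u + u = 2 u + u = 3 u$)
$G{\left(36 \right)} + K \left(-820\right) = 3 \cdot 36 + 1504 \left(-820\right) = 108 - 1233280 = -1233172$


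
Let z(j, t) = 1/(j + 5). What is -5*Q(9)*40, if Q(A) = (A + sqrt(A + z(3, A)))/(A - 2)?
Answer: -1800/7 - 50*sqrt(146)/7 ≈ -343.45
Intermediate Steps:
z(j, t) = 1/(5 + j)
Q(A) = (A + sqrt(1/8 + A))/(-2 + A) (Q(A) = (A + sqrt(A + 1/(5 + 3)))/(A - 2) = (A + sqrt(A + 1/8))/(-2 + A) = (A + sqrt(1/8 + A))/(-2 + A))
-5*Q(9)*40 = -5*(9 + sqrt(2 + 16*9)/4)/(-2 + 9)*40 = -5*(9 + sqrt(2 + 144)/4)/7*40 = -5*(9 + sqrt(146)/4)/7*40 = -5*(9/7 + sqrt(146)/28)*40 = (-45/7 - 5*sqrt(146)/28)*40 = -1800/7 - 50*sqrt(146)/7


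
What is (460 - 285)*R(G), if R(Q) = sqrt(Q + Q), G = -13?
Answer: 175*I*sqrt(26) ≈ 892.33*I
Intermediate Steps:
R(Q) = sqrt(2)*sqrt(Q) (R(Q) = sqrt(2*Q) = sqrt(2)*sqrt(Q))
(460 - 285)*R(G) = (460 - 285)*(sqrt(2)*sqrt(-13)) = 175*(sqrt(2)*(I*sqrt(13))) = 175*(I*sqrt(26)) = 175*I*sqrt(26)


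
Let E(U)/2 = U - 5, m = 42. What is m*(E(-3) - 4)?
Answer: -840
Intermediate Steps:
E(U) = -10 + 2*U (E(U) = 2*(U - 5) = 2*(-5 + U) = -10 + 2*U)
m*(E(-3) - 4) = 42*((-10 + 2*(-3)) - 4) = 42*((-10 - 6) - 4) = 42*(-16 - 4) = 42*(-20) = -840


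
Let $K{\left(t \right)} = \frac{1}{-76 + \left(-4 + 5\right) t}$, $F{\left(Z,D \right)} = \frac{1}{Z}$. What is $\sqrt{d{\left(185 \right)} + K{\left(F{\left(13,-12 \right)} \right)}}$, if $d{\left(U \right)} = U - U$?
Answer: $\frac{i \sqrt{12831}}{987} \approx 0.11477 i$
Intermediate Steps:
$d{\left(U \right)} = 0$
$K{\left(t \right)} = \frac{1}{-76 + t}$ ($K{\left(t \right)} = \frac{1}{-76 + 1 t} = \frac{1}{-76 + t}$)
$\sqrt{d{\left(185 \right)} + K{\left(F{\left(13,-12 \right)} \right)}} = \sqrt{0 + \frac{1}{-76 + \frac{1}{13}}} = \sqrt{0 + \frac{1}{- \frac{987}{13}}} = \sqrt{0 - \frac{13}{987}} = \sqrt{- \frac{13}{987}} = \frac{i \sqrt{12831}}{987}$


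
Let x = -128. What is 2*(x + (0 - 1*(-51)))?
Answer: -154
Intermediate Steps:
2*(x + (0 - 1*(-51))) = 2*(-128 + (0 - 1*(-51))) = 2*(-128 + (0 + 51)) = 2*(-128 + 51) = 2*(-77) = -154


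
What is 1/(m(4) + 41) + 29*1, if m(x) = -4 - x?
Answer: 958/33 ≈ 29.030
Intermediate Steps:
1/(m(4) + 41) + 29*1 = 1/((-4 - 1*4) + 41) + 29*1 = 1/((-4 - 4) + 41) + 29 = 1/(-8 + 41) + 29 = 1/33 + 29 = 958/33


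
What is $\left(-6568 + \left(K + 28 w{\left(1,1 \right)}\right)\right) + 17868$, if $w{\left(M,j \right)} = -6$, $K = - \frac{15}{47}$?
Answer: $\frac{523189}{47} \approx 11132.0$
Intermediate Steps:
$K = - \frac{15}{47}$ ($K = \left(-15\right) \frac{1}{47} = - \frac{15}{47} \approx -0.31915$)
$\left(-6568 + \left(K + 28 w{\left(1,1 \right)}\right)\right) + 17868 = \left(-6568 + \left(- \frac{15}{47} + 28 \left(-6\right)\right)\right) + 17868 = \left(-6568 - \frac{7911}{47}\right) + 17868 = - \frac{316607}{47} + 17868 = \frac{523189}{47}$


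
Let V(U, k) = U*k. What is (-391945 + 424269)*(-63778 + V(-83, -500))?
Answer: -720114072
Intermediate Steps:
(-391945 + 424269)*(-63778 + V(-83, -500)) = (-391945 + 424269)*(-63778 - 83*(-500)) = 32324*(-63778 + 41500) = 32324*(-22278) = -720114072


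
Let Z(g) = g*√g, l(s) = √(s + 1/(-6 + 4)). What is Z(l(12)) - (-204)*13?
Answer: 2652 + 2^(¼)*23^(¾)/2 ≈ 2658.2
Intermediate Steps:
l(s) = √(-½ + s) (l(s) = √(s + 1/(-2)) = √(s - ½) = √(-½ + s))
Z(g) = g^(3/2)
Z(l(12)) - (-204)*13 = (√(-2 + 4*12)/2)^(3/2) - (-204)*13 = (√(-2 + 48)/2)^(3/2) - 1*(-2652) = (√46/2)^(3/2) + 2652 = 2^(¼)*23^(¾)/2 + 2652 = 2652 + 2^(¼)*23^(¾)/2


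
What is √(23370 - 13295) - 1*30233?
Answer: -30233 + 5*√403 ≈ -30133.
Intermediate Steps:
√(23370 - 13295) - 1*30233 = √10075 - 30233 = 5*√403 - 30233 = -30233 + 5*√403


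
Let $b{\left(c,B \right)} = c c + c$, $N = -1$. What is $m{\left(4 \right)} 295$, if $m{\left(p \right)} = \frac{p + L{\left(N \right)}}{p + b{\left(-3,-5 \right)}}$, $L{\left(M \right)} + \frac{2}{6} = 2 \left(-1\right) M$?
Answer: $\frac{1003}{6} \approx 167.17$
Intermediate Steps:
$L{\left(M \right)} = - \frac{1}{3} - 2 M$ ($L{\left(M \right)} = - \frac{1}{3} + 2 \left(-1\right) M = - \frac{1}{3} - 2 M$)
$b{\left(c,B \right)} = c + c^{2}$ ($b{\left(c,B \right)} = c^{2} + c = c + c^{2}$)
$m{\left(p \right)} = \frac{\frac{5}{3} + p}{6 + p}$ ($m{\left(p \right)} = \frac{p - - \frac{5}{3}}{p - 3 \left(1 - 3\right)} = \frac{p + \left(- \frac{1}{3} + 2\right)}{p - -6} = \frac{p + \frac{5}{3}}{p + 6} = \frac{\frac{5}{3} + p}{6 + p}$)
$m{\left(4 \right)} 295 = \frac{\frac{5}{3} + 4}{6 + 4} \cdot 295 = \frac{1}{10} \cdot \frac{17}{3} \cdot 295 = \frac{17}{30} \cdot 295 = \frac{1003}{6}$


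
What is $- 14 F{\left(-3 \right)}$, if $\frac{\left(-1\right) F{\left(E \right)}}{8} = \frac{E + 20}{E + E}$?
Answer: $- \frac{952}{3} \approx -317.33$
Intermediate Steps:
$F{\left(E \right)} = - \frac{4 \left(20 + E\right)}{E}$ ($F{\left(E \right)} = - 8 \frac{E + 20}{E + E} = - 8 \frac{20 + E}{2 E} = - \frac{4 \left(20 + E\right)}{E}$)
$- 14 F{\left(-3 \right)} = - 14 \left(-4 - \frac{80}{-3}\right) = - 14 \left(-4 - - \frac{80}{3}\right) = - 14 \left(-4 + \frac{80}{3}\right) = \left(-14\right) \frac{68}{3} = - \frac{952}{3}$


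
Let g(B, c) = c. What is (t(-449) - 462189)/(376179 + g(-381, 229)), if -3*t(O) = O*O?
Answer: -198521/141153 ≈ -1.4064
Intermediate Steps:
t(O) = -O**2/3 (t(O) = -O*O/3 = -O**2/3)
(t(-449) - 462189)/(376179 + g(-381, 229)) = (-1/3*(-449)**2 - 462189)/(376179 + 229) = (-1/3*201601 - 462189)/376408 = (-201601/3 - 462189)*(1/376408) = -1588168/3*1/376408 = -198521/141153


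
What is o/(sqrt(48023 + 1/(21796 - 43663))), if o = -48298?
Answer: -24149*sqrt(5740737715245)/262529735 ≈ -220.40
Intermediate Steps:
o/(sqrt(48023 + 1/(21796 - 43663))) = -48298/sqrt(48023 + 1/(21796 - 43663)) = -48298/sqrt(48023 + 1/(-21867)) = -48298/sqrt(48023 - 1/21867) = -48298*sqrt(5740737715245)/525059470 = -24149*sqrt(5740737715245)/262529735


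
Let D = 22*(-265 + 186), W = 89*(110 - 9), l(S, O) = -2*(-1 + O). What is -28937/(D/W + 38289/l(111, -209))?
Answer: -36416057020/114483287 ≈ -318.09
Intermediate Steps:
l(S, O) = 2 - 2*O
W = 8989 (W = 89*101 = 8989)
D = -1738 (D = 22*(-79) = -1738)
-28937/(D/W + 38289/l(111, -209)) = -28937/(-1738/8989 + 38289/(2 - 2*(-209))) = -28937/(-1738*1/8989 + 38289/(2 + 418)) = -28937/(-1738/8989 + 38289/420) = -28937/(-1738/8989 + 38289*(1/420)) = -28937/(-1738/8989 + 12763/140) = -28937/114483287/1258460 = -28937*1258460/114483287 = -36416057020/114483287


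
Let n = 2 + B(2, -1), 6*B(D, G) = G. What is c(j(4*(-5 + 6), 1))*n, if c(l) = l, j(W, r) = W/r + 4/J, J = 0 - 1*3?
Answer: 44/9 ≈ 4.8889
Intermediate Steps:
J = -3 (J = 0 - 3 = -3)
B(D, G) = G/6
j(W, r) = -4/3 + W/r (j(W, r) = W/r + 4/(-3) = W/r + 4*(-⅓) = W/r - 4/3 = -4/3 + W/r)
n = 11/6 (n = 2 + (⅙)*(-1) = 2 - ⅙ = 11/6 ≈ 1.8333)
c(j(4*(-5 + 6), 1))*n = (-4/3 + (4*(-5 + 6))/1)*(11/6) = (-4/3 + (4*1)*1)*(11/6) = (-4/3 + 4*1)*(11/6) = (-4/3 + 4)*(11/6) = (8/3)*(11/6) = 44/9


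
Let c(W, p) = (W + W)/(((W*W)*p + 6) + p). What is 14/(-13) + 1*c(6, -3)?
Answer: -542/455 ≈ -1.1912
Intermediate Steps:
c(W, p) = 2*W/(6 + p + p*W**2) (c(W, p) = (2*W)/((W**2*p + 6) + p) = (2*W)/((p*W**2 + 6) + p) = (2*W)/((6 + p*W**2) + p) = (2*W)/(6 + p + p*W**2) = 2*W/(6 + p + p*W**2))
14/(-13) + 1*c(6, -3) = 14/(-13) + 1*(2*6/(6 - 3 - 3*6**2)) = 14*(-1/13) + 1*(2*6/(6 - 3 - 3*36)) = -14/13 + 1*(2*6/(6 - 3 - 108)) = -14/13 + 1*(2*6/(-105)) = -14/13 + 1*(2*6*(-1/105)) = -14/13 + 1*(-4/35) = -14/13 - 4/35 = -542/455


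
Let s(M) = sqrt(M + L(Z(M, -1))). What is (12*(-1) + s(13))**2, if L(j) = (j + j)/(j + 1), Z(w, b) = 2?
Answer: (36 - sqrt(129))**2/9 ≈ 67.471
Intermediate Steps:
L(j) = 2*j/(1 + j) (L(j) = (2*j)/(1 + j) = 2*j/(1 + j))
s(M) = sqrt(4/3 + M) (s(M) = sqrt(M + 2*2/(1 + 2)) = sqrt(M + 2*2/3) = sqrt(M + 2*2*(1/3)) = sqrt(M + 4/3) = sqrt(4/3 + M))
(12*(-1) + s(13))**2 = (12*(-1) + sqrt(12 + 9*13)/3)**2 = (-12 + sqrt(12 + 117)/3)**2 = (-12 + sqrt(129)/3)**2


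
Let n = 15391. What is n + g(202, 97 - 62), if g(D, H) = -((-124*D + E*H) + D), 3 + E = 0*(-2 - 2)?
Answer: 40342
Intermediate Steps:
E = -3 (E = -3 + 0*(-2 - 2) = -3 + 0*(-4) = -3 + 0 = -3)
g(D, H) = 3*H + 123*D (g(D, H) = -((-124*D - 3*H) + D) = -(-123*D - 3*H) = 3*H + 123*D)
n + g(202, 97 - 62) = 15391 + (3*(97 - 62) + 123*202) = 15391 + (3*35 + 24846) = 15391 + (105 + 24846) = 15391 + 24951 = 40342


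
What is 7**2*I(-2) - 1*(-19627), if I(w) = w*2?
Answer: 19431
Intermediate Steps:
I(w) = 2*w
7**2*I(-2) - 1*(-19627) = 7**2*(2*(-2)) - 1*(-19627) = 49*(-4) + 19627 = -196 + 19627 = 19431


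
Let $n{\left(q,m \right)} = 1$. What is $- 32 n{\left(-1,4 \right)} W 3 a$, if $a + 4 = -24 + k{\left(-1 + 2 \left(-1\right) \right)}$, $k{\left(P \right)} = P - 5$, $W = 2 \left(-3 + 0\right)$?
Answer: $-20736$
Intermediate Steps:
$W = -6$ ($W = 2 \left(-3\right) = -6$)
$k{\left(P \right)} = -5 + P$ ($k{\left(P \right)} = P - 5 = -5 + P$)
$a = -36$ ($a = -4 + \left(-24 + \left(-5 + \left(-1 + 2 \left(-1\right)\right)\right)\right) = -4 - 32 = -36$)
$- 32 n{\left(-1,4 \right)} W 3 a = - 32 \cdot 1 \left(-6\right) 3 \left(-36\right) = - 32 \left(\left(-6\right) 3\right) \left(-36\right) = \left(-32\right) \left(-18\right) \left(-36\right) = 576 \left(-36\right) = -20736$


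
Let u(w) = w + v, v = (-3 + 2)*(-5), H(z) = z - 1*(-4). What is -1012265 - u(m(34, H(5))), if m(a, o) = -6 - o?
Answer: -1012255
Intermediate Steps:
H(z) = 4 + z (H(z) = z + 4 = 4 + z)
v = 5 (v = -1*(-5) = 5)
u(w) = 5 + w (u(w) = w + 5 = 5 + w)
-1012265 - u(m(34, H(5))) = -1012265 - (5 + (-6 - (4 + 5))) = -1012265 - (5 + (-6 - 1*9)) = -1012265 - (5 + (-6 - 9)) = -1012265 - (5 - 15) = -1012265 - 1*(-10) = -1012265 + 10 = -1012255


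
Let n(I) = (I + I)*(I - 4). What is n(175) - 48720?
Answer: 11130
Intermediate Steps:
n(I) = 2*I*(-4 + I) (n(I) = (2*I)*(-4 + I) = 2*I*(-4 + I))
n(175) - 48720 = 2*175*(-4 + 175) - 48720 = 2*175*171 - 48720 = 59850 - 48720 = 11130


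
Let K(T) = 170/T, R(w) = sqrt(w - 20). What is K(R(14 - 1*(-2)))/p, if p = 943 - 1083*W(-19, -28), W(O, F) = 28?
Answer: 85*I/29381 ≈ 0.002893*I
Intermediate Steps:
R(w) = sqrt(-20 + w)
p = -29381 (p = 943 - 1083*28 = 943 - 30324 = -29381)
K(R(14 - 1*(-2)))/p = (170/(sqrt(-20 + (14 - 1*(-2)))))/(-29381) = (170/(sqrt(-20 + (14 + 2))))*(-1/29381) = (170/(sqrt(-20 + 16)))*(-1/29381) = (170/(sqrt(-4)))*(-1/29381) = (170/((2*I)))*(-1/29381) = (170*(-I/2))*(-1/29381) = -85*I*(-1/29381) = 85*I/29381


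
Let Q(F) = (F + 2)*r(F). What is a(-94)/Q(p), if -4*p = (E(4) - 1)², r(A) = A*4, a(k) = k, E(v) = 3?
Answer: 47/2 ≈ 23.500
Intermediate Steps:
r(A) = 4*A
p = -1 (p = -(3 - 1)²/4 = -¼*2² = -¼*4 = -1)
Q(F) = 4*F*(2 + F) (Q(F) = (F + 2)*(4*F) = (2 + F)*(4*F) = 4*F*(2 + F))
a(-94)/Q(p) = -94*(-1/(4*(2 - 1))) = -94/(4*(-1)*1) = -94/(-4) = -94*(-¼) = 47/2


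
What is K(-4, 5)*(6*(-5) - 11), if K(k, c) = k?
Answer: 164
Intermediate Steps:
K(-4, 5)*(6*(-5) - 11) = -4*(6*(-5) - 11) = -4*(-30 - 11) = -4*(-41) = 164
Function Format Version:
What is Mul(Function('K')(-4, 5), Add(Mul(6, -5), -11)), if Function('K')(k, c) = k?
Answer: 164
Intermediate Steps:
Mul(Function('K')(-4, 5), Add(Mul(6, -5), -11)) = Mul(-4, Add(Mul(6, -5), -11)) = Mul(-4, Add(-30, -11)) = Mul(-4, -41) = 164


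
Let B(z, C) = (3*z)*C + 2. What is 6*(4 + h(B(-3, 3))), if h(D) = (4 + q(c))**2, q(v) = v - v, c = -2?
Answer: 120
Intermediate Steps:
q(v) = 0
B(z, C) = 2 + 3*C*z (B(z, C) = 3*C*z + 2 = 2 + 3*C*z)
h(D) = 16 (h(D) = (4 + 0)**2 = 4**2 = 16)
6*(4 + h(B(-3, 3))) = 6*(4 + 16) = 6*20 = 120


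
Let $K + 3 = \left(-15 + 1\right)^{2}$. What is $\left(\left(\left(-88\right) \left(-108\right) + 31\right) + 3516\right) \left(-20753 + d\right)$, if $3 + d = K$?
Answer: $-268367713$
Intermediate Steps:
$K = 193$ ($K = -3 + \left(-15 + 1\right)^{2} = -3 + \left(-14\right)^{2} = -3 + 196 = 193$)
$d = 190$ ($d = -3 + 193 = 190$)
$\left(\left(\left(-88\right) \left(-108\right) + 31\right) + 3516\right) \left(-20753 + d\right) = \left(\left(\left(-88\right) \left(-108\right) + 31\right) + 3516\right) \left(-20753 + 190\right) = \left(\left(9504 + 31\right) + 3516\right) \left(-20563\right) = \left(9535 + 3516\right) \left(-20563\right) = 13051 \left(-20563\right) = -268367713$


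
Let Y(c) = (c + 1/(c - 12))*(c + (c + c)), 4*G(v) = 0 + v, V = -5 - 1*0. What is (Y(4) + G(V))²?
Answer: 32761/16 ≈ 2047.6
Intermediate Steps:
V = -5 (V = -5 + 0 = -5)
G(v) = v/4 (G(v) = (0 + v)/4 = v/4)
Y(c) = 3*c*(c + 1/(-12 + c)) (Y(c) = (c + 1/(-12 + c))*(c + 2*c) = (c + 1/(-12 + c))*(3*c) = 3*c*(c + 1/(-12 + c)))
(Y(4) + G(V))² = (3*4*(1 + 4² - 12*4)/(-12 + 4) + (¼)*(-5))² = (3*4*(1 + 16 - 48)/(-8) - 5/4)² = (3*4*(-⅛)*(-31) - 5/4)² = (93/2 - 5/4)² = (181/4)² = 32761/16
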